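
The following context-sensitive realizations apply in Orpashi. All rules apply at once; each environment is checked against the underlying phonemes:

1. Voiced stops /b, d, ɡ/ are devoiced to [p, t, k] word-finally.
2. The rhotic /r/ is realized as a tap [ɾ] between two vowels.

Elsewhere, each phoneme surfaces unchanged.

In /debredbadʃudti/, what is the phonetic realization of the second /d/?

[d]

/d/ (between /e/ and /b/): rule 1 targets it, but not word-finally → unchanged [d].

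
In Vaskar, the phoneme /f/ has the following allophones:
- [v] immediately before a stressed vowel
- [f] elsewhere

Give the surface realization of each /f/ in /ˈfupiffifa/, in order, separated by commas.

[v], [f], [f], [f]

Occurrence 1 (position 1): immediately before a stressed vowel → [v].
Occurrence 2 (position 5): no conditioning environment matches → elsewhere allophone [f].
Occurrence 3 (position 6): no conditioning environment matches → elsewhere allophone [f].
Occurrence 4 (position 8): no conditioning environment matches → elsewhere allophone [f].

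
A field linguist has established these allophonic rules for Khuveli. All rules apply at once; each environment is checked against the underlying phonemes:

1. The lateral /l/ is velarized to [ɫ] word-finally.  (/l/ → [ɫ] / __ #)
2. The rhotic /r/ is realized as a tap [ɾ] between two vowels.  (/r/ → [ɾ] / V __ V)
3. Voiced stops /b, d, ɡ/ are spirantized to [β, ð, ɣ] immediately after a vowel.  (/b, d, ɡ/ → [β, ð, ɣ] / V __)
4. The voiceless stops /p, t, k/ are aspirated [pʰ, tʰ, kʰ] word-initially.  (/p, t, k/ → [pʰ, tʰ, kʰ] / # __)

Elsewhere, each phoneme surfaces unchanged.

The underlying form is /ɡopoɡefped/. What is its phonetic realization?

[ɡopoɣefpeð]

/ɡ/ (word-initial): rule 3 targets it, but not immediately after a vowel → unchanged [ɡ].
/o/ stays [o].
/p/ (between /o/ and /o/) fails the environment for rule 4, so it stays [p].
/o/ (between /p/ and /ɡ/): no rule targets it → [o].
Rule 3 applies to /ɡ/ (between /o/ and /e/: immediately after a vowel) → [ɣ].
/e/ — not in any rule's target class → [e].
/f/ (between /e/ and /p/): no rule targets it → [f].
/p/ (between /f/ and /e/): rule 4 targets it, but not word-initially → unchanged [p].
/e/ — not in any rule's target class → [e].
/d/ meets the environment for rule 3 (immediately after a vowel) → [ð].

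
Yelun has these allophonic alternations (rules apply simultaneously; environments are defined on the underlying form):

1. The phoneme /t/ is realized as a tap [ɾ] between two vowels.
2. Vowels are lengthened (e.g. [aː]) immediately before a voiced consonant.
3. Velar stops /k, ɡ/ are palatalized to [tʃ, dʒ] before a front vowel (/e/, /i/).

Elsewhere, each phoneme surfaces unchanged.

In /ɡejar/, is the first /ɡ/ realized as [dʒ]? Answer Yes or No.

Yes

/ɡ/ (word-initial): before a front vowel, so rule 3 applies → [dʒ].
The actual realization is [dʒ], which matches [dʒ].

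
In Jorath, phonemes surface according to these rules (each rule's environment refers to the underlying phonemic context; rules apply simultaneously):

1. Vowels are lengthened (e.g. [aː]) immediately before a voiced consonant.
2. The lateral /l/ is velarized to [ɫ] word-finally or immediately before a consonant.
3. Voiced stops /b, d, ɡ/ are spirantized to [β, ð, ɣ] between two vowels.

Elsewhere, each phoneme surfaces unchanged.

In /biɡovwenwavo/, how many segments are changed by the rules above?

5

Segments that undergo a rule: /i/ → [iː] (rule 1); /ɡ/ → [ɣ] (rule 3); /o/ → [oː] (rule 1); /e/ → [eː] (rule 1); /a/ → [aː] (rule 1).
All other segments surface unchanged.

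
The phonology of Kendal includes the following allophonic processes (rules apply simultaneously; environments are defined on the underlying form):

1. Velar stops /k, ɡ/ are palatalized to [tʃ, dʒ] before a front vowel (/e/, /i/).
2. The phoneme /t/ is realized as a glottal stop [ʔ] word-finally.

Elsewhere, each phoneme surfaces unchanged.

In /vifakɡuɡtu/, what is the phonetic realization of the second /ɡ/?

[ɡ]

/ɡ/ (between /u/ and /t/) fails the environment for rule 1, so it stays [ɡ].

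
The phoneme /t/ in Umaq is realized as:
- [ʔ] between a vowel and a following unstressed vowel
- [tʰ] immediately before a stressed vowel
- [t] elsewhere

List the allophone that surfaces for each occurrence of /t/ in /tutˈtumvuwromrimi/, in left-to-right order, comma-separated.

[t], [t], [tʰ]

Occurrence 1 (position 1): no conditioning environment matches → elsewhere allophone [t].
Occurrence 2 (position 3): no conditioning environment matches → elsewhere allophone [t].
Occurrence 3 (position 4): immediately before a stressed vowel → [tʰ].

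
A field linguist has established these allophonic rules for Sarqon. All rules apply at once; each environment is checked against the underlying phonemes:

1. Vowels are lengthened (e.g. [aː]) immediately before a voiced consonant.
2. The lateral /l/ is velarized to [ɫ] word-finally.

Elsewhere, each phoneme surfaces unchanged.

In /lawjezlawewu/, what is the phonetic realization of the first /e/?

/e/ — between /j/ and /z/, before a voiced consonant — surfaces as [eː] (rule 1).

[eː]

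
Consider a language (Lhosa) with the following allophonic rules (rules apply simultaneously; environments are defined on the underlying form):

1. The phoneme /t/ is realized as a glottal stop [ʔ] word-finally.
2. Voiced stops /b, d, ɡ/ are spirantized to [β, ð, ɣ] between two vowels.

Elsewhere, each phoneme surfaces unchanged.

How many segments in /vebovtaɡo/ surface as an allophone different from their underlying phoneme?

2

Segments that undergo a rule: /b/ → [β] (rule 2); /ɡ/ → [ɣ] (rule 2).
All other segments surface unchanged.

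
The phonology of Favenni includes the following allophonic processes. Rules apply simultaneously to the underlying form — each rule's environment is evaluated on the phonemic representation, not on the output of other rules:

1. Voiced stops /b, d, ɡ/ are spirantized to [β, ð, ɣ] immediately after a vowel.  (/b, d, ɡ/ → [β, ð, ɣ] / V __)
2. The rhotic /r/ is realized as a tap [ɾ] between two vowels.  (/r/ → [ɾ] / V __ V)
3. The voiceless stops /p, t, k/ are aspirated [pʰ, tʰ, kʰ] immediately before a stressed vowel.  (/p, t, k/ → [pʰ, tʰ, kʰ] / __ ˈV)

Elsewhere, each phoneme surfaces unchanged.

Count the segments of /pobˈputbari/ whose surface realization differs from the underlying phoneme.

Segments that undergo a rule: /b/ → [β] (rule 1); /p/ → [pʰ] (rule 3); /r/ → [ɾ] (rule 2).
All other segments surface unchanged.

3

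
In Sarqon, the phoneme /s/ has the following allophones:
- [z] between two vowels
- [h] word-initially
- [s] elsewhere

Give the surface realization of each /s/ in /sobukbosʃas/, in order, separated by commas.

Occurrence 1 (position 1): word-initially → [h].
Occurrence 2 (position 8): no conditioning environment matches → elsewhere allophone [s].
Occurrence 3 (position 11): no conditioning environment matches → elsewhere allophone [s].

[h], [s], [s]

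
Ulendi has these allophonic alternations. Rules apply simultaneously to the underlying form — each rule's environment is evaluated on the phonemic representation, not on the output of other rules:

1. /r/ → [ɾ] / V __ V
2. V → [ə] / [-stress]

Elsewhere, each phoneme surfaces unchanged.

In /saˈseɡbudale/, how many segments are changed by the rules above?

Segments that undergo a rule: /a/ → [ə] (rule 2); /u/ → [ə] (rule 2); /a/ → [ə] (rule 2); /e/ → [ə] (rule 2).
All other segments surface unchanged.

4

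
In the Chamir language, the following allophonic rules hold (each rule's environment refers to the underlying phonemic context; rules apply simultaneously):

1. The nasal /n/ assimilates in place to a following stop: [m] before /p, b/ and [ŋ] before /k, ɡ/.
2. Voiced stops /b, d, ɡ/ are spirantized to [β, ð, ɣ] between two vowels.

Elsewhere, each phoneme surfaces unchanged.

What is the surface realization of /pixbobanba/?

[pixboβamba]

/p/ — not in any rule's target class → [p].
/i/ (between /p/ and /x/) is unaffected → [i].
/x/ — not in any rule's target class → [x].
/b/ (between /x/ and /o/): rule 2 targets it, but not between two vowels → unchanged [b].
/o/ (between /b/ and /b/) is unaffected → [o].
Rule 2 applies to /b/ (between /o/ and /a/: between two vowels) → [β].
/a/ (between /b/ and /n/) is unaffected → [a].
/n/ (between /a/ and /b/): before a labial or velar stop, so rule 1 applies → [m].
/b/ (between /n/ and /a/): rule 2 targets it, but not between two vowels → unchanged [b].
/a/ — not in any rule's target class → [a].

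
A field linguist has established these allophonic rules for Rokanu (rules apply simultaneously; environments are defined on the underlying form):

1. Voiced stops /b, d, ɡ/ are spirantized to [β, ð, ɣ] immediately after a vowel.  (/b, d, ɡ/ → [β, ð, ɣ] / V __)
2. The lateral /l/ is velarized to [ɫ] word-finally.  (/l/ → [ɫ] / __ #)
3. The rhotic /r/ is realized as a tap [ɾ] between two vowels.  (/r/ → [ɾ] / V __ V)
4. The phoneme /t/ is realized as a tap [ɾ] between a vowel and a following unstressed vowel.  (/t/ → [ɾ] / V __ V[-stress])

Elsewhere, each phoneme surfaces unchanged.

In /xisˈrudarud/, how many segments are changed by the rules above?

Segments that undergo a rule: /d/ → [ð] (rule 1); /r/ → [ɾ] (rule 3); /d/ → [ð] (rule 1).
All other segments surface unchanged.

3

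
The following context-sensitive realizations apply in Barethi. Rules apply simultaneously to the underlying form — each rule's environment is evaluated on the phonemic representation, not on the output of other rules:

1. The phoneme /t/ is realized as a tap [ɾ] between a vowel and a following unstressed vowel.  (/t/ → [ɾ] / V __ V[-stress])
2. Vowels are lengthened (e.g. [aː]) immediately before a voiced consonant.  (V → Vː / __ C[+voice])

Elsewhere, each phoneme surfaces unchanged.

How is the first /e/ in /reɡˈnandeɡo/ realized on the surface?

/e/ (between /r/ and /ɡ/) occurs before a voiced consonant → [eː] by rule 2.

[eː]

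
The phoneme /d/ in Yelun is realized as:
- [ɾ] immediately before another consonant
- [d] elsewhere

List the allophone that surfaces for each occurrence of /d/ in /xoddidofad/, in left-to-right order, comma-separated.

Occurrence 1 (position 3): immediately before another consonant → [ɾ].
Occurrence 2 (position 4): no conditioning environment matches → elsewhere allophone [d].
Occurrence 3 (position 6): no conditioning environment matches → elsewhere allophone [d].
Occurrence 4 (position 10): no conditioning environment matches → elsewhere allophone [d].

[ɾ], [d], [d], [d]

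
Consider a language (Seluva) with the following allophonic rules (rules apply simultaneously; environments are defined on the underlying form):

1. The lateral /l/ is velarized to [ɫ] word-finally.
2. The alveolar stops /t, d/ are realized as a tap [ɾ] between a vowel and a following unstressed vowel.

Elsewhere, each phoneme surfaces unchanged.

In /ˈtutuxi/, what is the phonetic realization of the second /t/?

[ɾ]

/t/ meets the environment for rule 2 (between a vowel and a following unstressed vowel) → [ɾ].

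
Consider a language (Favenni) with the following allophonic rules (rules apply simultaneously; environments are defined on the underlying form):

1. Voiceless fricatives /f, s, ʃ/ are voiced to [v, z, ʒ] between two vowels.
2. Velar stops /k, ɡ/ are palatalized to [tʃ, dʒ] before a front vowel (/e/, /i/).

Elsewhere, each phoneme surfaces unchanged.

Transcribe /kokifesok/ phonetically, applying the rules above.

[kotʃivezok]

/k/ (word-initial) is in the target of rule 2 but the environment (before a front vowel) is not met → [k].
/o/ (between /k/ and /k/) is unaffected → [o].
/k/ (between /o/ and /i/) occurs before a front vowel → [tʃ] by rule 2.
/i/ — not in any rule's target class → [i].
/f/ (between /i/ and /e/) occurs between two vowels → [v] by rule 1.
/e/ (between /f/ and /s/): no rule targets it → [e].
/s/ (between /e/ and /o/) occurs between two vowels → [z] by rule 1.
/o/ (between /s/ and /k/): no rule targets it → [o].
/k/ (word-final) fails the environment for rule 2, so it stays [k].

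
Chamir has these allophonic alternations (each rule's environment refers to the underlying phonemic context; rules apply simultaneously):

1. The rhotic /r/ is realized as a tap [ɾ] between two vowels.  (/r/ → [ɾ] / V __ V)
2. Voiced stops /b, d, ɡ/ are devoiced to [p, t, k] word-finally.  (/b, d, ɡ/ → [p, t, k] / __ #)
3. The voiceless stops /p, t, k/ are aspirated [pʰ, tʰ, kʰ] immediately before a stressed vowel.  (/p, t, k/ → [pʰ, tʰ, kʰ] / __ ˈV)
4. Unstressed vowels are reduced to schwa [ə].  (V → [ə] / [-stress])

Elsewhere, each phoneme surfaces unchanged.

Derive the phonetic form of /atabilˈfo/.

[ətəbəlˈfo]

Rule 4 applies to /a/ (word-initial: in an unstressed syllable) → [ə].
/t/ (between /a/ and /a/) fails the environment for rule 3, so it stays [t].
Rule 4 applies to /a/ (between /t/ and /b/: in an unstressed syllable) → [ə].
/b/ (between /a/ and /i/) is in the target of rule 2 but the environment (word-finally) is not met → [b].
/i/ (between /b/ and /l/): in an unstressed syllable, so rule 4 applies → [ə].
/l/ stays [l].
/f/ (between /l/ and /o/) is unaffected → [f].
/o/ (word-final): rule 4 targets it, but not in an unstressed syllable → unchanged [o].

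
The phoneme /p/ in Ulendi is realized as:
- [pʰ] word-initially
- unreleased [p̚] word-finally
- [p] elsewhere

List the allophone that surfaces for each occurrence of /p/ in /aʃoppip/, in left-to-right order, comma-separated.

[p], [p], [p̚]

Occurrence 1 (position 4): no conditioning environment matches → elsewhere allophone [p].
Occurrence 2 (position 5): no conditioning environment matches → elsewhere allophone [p].
Occurrence 3 (position 7): word-finally → [p̚].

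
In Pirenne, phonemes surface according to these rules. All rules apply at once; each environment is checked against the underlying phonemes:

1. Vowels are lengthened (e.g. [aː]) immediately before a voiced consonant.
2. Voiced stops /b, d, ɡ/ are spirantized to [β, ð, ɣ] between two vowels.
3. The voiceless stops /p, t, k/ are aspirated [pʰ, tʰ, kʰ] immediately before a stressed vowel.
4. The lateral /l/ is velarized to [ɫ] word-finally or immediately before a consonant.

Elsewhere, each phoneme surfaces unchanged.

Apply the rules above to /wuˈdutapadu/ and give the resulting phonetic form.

/w/ (word-initial) is unaffected → [w].
/u/ meets the environment for rule 1 (before a voiced consonant) → [uː].
/d/ (between /u/ and /u/): between two vowels, so rule 2 applies → [ð].
/u/ — between /d/ and /t/; rule 1 does not apply here → [u].
/t/ (between /u/ and /a/) fails the environment for rule 3, so it stays [t].
/a/ (between /t/ and /p/) is in the target of rule 1 but the environment (before a voiced consonant) is not met → [a].
/p/ (between /a/ and /a/): rule 3 targets it, but not immediately before a stressed vowel → unchanged [p].
/a/ (between /p/ and /d/) occurs before a voiced consonant → [aː] by rule 1.
Rule 2 applies to /d/ (between /a/ and /u/: between two vowels) → [ð].
/u/ — word-final; rule 1 does not apply here → [u].

[wuːˈðutapaːðu]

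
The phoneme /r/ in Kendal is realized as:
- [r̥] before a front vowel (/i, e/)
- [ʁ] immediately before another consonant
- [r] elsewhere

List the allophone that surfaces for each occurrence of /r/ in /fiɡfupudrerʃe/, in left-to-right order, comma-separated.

[r̥], [ʁ]

Occurrence 1 (position 9): before a front vowel (/i, e/) → [r̥].
Occurrence 2 (position 11): immediately before another consonant → [ʁ].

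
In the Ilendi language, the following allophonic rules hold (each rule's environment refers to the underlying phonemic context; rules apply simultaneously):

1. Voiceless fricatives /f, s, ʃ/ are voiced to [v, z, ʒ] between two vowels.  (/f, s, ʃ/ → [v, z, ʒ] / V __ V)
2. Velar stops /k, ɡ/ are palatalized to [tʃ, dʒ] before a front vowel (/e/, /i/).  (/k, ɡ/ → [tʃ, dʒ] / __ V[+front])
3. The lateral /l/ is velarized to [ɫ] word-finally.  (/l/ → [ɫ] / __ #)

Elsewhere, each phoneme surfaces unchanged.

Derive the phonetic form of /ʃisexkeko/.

/ʃ/ (word-initial) fails the environment for rule 1, so it stays [ʃ].
/i/ (between /ʃ/ and /s/): no rule targets it → [i].
Rule 1 applies to /s/ (between /i/ and /e/: between two vowels) → [z].
/e/ — not in any rule's target class → [e].
/x/ — not in any rule's target class → [x].
Rule 2 applies to /k/ (between /x/ and /e/: before a front vowel) → [tʃ].
/e/ (between /k/ and /k/): no rule targets it → [e].
/k/ (between /e/ and /o/) fails the environment for rule 2, so it stays [k].
/o/ (word-final) is unaffected → [o].

[ʃizextʃeko]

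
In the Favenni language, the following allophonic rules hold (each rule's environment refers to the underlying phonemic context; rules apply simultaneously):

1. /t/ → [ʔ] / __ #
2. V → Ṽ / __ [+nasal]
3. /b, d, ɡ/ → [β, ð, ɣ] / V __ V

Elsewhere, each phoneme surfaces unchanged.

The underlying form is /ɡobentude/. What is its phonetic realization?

/ɡ/ (word-initial) is in the target of rule 3 but the environment (between two vowels) is not met → [ɡ].
/o/ — between /ɡ/ and /b/; rule 2 does not apply here → [o].
Rule 3 applies to /b/ (between /o/ and /e/: between two vowels) → [β].
/e/ meets the environment for rule 2 (before a nasal consonant) → [ẽ].
/n/ (between /e/ and /t/): no rule targets it → [n].
/t/ — between /n/ and /u/; rule 1 does not apply here → [t].
/u/ (between /t/ and /d/) fails the environment for rule 2, so it stays [u].
/d/ meets the environment for rule 3 (between two vowels) → [ð].
/e/ (word-final) fails the environment for rule 2, so it stays [e].

[ɡoβẽntuðe]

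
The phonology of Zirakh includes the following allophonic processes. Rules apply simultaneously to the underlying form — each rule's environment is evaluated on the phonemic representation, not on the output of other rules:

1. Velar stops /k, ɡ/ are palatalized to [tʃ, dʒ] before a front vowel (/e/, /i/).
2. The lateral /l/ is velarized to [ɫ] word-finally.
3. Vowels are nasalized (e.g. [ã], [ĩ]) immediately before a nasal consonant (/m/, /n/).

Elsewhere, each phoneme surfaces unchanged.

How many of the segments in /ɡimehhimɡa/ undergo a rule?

3

Segments that undergo a rule: /ɡ/ → [dʒ] (rule 1); /i/ → [ĩ] (rule 3); /i/ → [ĩ] (rule 3).
All other segments surface unchanged.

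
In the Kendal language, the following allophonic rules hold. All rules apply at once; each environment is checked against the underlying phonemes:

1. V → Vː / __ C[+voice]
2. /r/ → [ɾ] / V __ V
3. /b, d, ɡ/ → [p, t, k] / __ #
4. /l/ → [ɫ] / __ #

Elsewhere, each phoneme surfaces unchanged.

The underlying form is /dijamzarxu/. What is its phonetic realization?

[diːjaːmzaːrxu]

/d/ (word-initial): rule 3 targets it, but not word-finally → unchanged [d].
/i/ meets the environment for rule 1 (before a voiced consonant) → [iː].
/j/ (between /i/ and /a/) is unaffected → [j].
/a/ — between /j/ and /m/, before a voiced consonant — surfaces as [aː] (rule 1).
/m/ — not in any rule's target class → [m].
/z/ (between /m/ and /a/): no rule targets it → [z].
/a/ — between /z/ and /r/, before a voiced consonant — surfaces as [aː] (rule 1).
/r/ (between /a/ and /x/) fails the environment for rule 2, so it stays [r].
/x/ (between /r/ and /u/): no rule targets it → [x].
/u/ (word-final): rule 1 targets it, but not before a voiced consonant → unchanged [u].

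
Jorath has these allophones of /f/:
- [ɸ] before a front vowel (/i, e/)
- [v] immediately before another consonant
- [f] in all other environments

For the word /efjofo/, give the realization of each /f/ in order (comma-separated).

Occurrence 1 (position 2): immediately before another consonant → [v].
Occurrence 2 (position 5): no conditioning environment matches → elsewhere allophone [f].

[v], [f]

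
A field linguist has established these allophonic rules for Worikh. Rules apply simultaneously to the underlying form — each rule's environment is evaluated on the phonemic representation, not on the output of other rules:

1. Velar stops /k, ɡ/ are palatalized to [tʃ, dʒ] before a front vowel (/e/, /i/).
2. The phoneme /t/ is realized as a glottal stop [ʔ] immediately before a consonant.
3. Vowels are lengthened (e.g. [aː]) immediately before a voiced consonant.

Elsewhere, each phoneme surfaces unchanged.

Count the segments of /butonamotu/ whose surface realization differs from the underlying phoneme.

Segments that undergo a rule: /o/ → [oː] (rule 3); /a/ → [aː] (rule 3).
All other segments surface unchanged.

2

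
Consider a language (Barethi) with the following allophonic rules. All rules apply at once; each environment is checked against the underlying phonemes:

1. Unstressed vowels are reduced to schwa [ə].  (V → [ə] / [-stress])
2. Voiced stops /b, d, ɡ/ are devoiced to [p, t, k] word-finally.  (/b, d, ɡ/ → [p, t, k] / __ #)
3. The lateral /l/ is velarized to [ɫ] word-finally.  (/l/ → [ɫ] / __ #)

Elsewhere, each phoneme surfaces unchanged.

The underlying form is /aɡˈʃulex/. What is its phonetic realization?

[əɡˈʃuləx]

/a/ (word-initial) occurs in an unstressed syllable → [ə] by rule 1.
/ɡ/ (between /a/ and /ʃ/) is in the target of rule 2 but the environment (word-finally) is not met → [ɡ].
/ʃ/ stays [ʃ].
/u/ — between /ʃ/ and /l/; rule 1 does not apply here → [u].
/l/ — between /u/ and /e/; rule 3 does not apply here → [l].
Rule 1 applies to /e/ (between /l/ and /x/: in an unstressed syllable) → [ə].
/x/ (word-final): no rule targets it → [x].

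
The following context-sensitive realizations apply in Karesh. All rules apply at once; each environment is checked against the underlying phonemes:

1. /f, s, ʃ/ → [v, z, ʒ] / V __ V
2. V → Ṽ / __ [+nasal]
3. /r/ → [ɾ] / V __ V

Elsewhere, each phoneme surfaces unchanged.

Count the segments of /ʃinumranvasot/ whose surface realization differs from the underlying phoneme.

Segments that undergo a rule: /i/ → [ĩ] (rule 2); /u/ → [ũ] (rule 2); /a/ → [ã] (rule 2); /s/ → [z] (rule 1).
All other segments surface unchanged.

4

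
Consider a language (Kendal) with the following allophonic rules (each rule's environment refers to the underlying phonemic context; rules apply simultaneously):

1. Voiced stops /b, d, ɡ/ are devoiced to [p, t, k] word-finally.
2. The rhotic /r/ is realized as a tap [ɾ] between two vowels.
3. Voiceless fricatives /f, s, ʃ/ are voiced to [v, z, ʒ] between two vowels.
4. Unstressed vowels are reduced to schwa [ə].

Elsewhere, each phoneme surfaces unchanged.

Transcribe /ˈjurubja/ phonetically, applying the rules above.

[ˈjuɾəbjə]

/j/ — not in any rule's target class → [j].
/u/ — between /j/ and /r/; rule 4 does not apply here → [u].
Rule 2 applies to /r/ (between /u/ and /u/: between two vowels) → [ɾ].
Rule 4 applies to /u/ (between /r/ and /b/: in an unstressed syllable) → [ə].
/b/ — between /u/ and /j/; rule 1 does not apply here → [b].
/j/ (between /b/ and /a/): no rule targets it → [j].
/a/ — word-final, in an unstressed syllable — surfaces as [ə] (rule 4).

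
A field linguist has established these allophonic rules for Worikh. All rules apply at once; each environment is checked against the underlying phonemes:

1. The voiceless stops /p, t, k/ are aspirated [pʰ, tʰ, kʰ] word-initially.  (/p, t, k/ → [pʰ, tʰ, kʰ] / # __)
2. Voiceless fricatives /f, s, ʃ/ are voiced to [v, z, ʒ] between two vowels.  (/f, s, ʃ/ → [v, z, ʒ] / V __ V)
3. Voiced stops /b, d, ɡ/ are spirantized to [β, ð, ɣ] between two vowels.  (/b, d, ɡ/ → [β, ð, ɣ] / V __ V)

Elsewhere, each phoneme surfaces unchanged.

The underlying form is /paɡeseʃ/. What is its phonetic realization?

[pʰaɣezeʃ]

/p/ — word-initial, word-initially — surfaces as [pʰ] (rule 1).
/a/ stays [a].
/ɡ/ (between /a/ and /e/): between two vowels, so rule 3 applies → [ɣ].
/e/ stays [e].
Rule 2 applies to /s/ (between /e/ and /e/: between two vowels) → [z].
/e/ (between /s/ and /ʃ/): no rule targets it → [e].
/ʃ/ — word-final; rule 2 does not apply here → [ʃ].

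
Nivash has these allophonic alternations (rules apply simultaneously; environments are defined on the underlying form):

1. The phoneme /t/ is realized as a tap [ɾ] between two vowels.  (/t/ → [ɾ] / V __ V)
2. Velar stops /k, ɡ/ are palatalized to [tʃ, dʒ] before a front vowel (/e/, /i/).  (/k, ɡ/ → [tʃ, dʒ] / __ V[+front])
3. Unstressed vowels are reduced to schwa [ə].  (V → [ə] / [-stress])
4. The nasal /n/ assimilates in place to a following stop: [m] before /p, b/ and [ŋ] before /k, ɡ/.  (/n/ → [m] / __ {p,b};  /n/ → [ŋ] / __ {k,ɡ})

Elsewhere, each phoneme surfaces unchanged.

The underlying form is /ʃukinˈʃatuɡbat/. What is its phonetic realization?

/ʃ/ — not in any rule's target class → [ʃ].
/u/ — between /ʃ/ and /k/, in an unstressed syllable — surfaces as [ə] (rule 3).
/k/ (between /u/ and /i/) occurs before a front vowel → [tʃ] by rule 2.
/i/ — between /k/ and /n/, in an unstressed syllable — surfaces as [ə] (rule 3).
/n/ — between /i/ and /ʃ/; rule 4 does not apply here → [n].
/ʃ/ stays [ʃ].
/a/ (between /ʃ/ and /t/) is in the target of rule 3 but the environment (in an unstressed syllable) is not met → [a].
/t/ (between /a/ and /u/): between two vowels, so rule 1 applies → [ɾ].
/u/ (between /t/ and /ɡ/): in an unstressed syllable, so rule 3 applies → [ə].
/ɡ/ (between /u/ and /b/): rule 2 targets it, but not before a front vowel → unchanged [ɡ].
/b/ stays [b].
/a/ (between /b/ and /t/): in an unstressed syllable, so rule 3 applies → [ə].
/t/ — word-final; rule 1 does not apply here → [t].

[ʃətʃənˈʃaɾəɡbət]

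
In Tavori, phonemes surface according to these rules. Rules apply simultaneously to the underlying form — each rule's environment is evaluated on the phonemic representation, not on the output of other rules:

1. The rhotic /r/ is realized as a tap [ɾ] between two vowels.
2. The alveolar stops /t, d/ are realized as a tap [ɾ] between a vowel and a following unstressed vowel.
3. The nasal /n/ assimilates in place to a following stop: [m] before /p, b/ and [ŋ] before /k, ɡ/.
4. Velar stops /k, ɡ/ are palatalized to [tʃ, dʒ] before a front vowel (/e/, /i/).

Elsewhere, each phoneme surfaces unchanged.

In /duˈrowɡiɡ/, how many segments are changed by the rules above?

2

Segments that undergo a rule: /r/ → [ɾ] (rule 1); /ɡ/ → [dʒ] (rule 4).
All other segments surface unchanged.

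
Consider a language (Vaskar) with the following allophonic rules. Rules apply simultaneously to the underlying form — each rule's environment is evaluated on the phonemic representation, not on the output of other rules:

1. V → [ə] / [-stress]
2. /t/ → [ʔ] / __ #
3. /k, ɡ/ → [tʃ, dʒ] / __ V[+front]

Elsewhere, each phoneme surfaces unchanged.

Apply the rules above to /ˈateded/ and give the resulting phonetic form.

/a/ (word-initial): rule 1 targets it, but not in an unstressed syllable → unchanged [a].
/t/ (between /a/ and /e/) is in the target of rule 2 but the environment (word-finally) is not met → [t].
/e/ — between /t/ and /d/, in an unstressed syllable — surfaces as [ə] (rule 1).
/d/ (between /e/ and /e/): no rule targets it → [d].
/e/ meets the environment for rule 1 (in an unstressed syllable) → [ə].
/d/ — not in any rule's target class → [d].

[ˈatədəd]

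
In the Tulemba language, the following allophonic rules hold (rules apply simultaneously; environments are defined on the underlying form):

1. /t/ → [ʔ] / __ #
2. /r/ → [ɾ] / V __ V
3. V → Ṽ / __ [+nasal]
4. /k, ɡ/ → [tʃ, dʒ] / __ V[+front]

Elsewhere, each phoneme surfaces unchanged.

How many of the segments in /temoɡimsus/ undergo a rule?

3

Segments that undergo a rule: /e/ → [ẽ] (rule 3); /ɡ/ → [dʒ] (rule 4); /i/ → [ĩ] (rule 3).
All other segments surface unchanged.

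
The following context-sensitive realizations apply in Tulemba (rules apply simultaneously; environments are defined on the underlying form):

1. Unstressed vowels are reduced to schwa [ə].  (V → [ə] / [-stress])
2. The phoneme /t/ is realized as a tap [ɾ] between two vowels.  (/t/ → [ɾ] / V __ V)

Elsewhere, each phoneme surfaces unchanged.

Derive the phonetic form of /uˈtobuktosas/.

[əˈɾobəktəsəs]

/u/ — word-initial, in an unstressed syllable — surfaces as [ə] (rule 1).
/t/ (between /u/ and /o/) occurs between two vowels → [ɾ] by rule 2.
/o/ (between /t/ and /b/) fails the environment for rule 1, so it stays [o].
/b/ stays [b].
Rule 1 applies to /u/ (between /b/ and /k/: in an unstressed syllable) → [ə].
/k/ — not in any rule's target class → [k].
/t/ — between /k/ and /o/; rule 2 does not apply here → [t].
/o/ (between /t/ and /s/): in an unstressed syllable, so rule 1 applies → [ə].
/s/ — not in any rule's target class → [s].
/a/ (between /s/ and /s/): in an unstressed syllable, so rule 1 applies → [ə].
/s/ (word-final) is unaffected → [s].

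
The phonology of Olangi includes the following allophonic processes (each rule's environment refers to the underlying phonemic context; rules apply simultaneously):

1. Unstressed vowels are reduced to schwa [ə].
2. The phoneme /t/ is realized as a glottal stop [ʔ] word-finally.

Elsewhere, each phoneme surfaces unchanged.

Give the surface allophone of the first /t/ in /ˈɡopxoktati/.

/t/ (between /k/ and /a/): rule 2 targets it, but not word-finally → unchanged [t].

[t]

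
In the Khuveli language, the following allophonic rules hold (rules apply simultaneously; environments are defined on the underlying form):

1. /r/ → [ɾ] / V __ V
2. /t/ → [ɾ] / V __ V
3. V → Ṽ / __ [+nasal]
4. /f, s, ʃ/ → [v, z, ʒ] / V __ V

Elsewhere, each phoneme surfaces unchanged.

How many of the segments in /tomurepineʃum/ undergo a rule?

5

Segments that undergo a rule: /o/ → [õ] (rule 3); /r/ → [ɾ] (rule 1); /i/ → [ĩ] (rule 3); /ʃ/ → [ʒ] (rule 4); /u/ → [ũ] (rule 3).
All other segments surface unchanged.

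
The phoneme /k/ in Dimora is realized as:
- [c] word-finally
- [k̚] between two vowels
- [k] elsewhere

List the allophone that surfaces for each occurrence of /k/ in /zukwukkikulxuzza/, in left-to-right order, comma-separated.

Occurrence 1 (position 3): no conditioning environment matches → elsewhere allophone [k].
Occurrence 2 (position 6): no conditioning environment matches → elsewhere allophone [k].
Occurrence 3 (position 7): no conditioning environment matches → elsewhere allophone [k].
Occurrence 4 (position 9): between two vowels → [k̚].

[k], [k], [k], [k̚]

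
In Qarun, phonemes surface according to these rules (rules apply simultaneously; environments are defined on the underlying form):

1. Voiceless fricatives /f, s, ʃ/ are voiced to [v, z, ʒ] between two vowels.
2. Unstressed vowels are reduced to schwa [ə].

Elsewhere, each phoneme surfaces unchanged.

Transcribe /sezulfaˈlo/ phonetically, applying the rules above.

[səzəlfəˈlo]

/s/ (word-initial): rule 1 targets it, but not between two vowels → unchanged [s].
/e/ — between /s/ and /z/, in an unstressed syllable — surfaces as [ə] (rule 2).
/z/ stays [z].
Rule 2 applies to /u/ (between /z/ and /l/: in an unstressed syllable) → [ə].
/l/ (between /u/ and /f/): no rule targets it → [l].
/f/ (between /l/ and /a/): rule 1 targets it, but not between two vowels → unchanged [f].
Rule 2 applies to /a/ (between /f/ and /l/: in an unstressed syllable) → [ə].
/l/ — not in any rule's target class → [l].
/o/ — word-final; rule 2 does not apply here → [o].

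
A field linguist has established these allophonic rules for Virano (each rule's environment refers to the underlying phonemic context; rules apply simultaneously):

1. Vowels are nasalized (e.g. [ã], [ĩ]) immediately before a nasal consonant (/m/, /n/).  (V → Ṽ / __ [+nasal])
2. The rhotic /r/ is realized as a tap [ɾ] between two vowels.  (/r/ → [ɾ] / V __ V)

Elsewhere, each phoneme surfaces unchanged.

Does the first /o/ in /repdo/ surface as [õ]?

No

/o/ (word-final) fails the environment for rule 1, so it stays [o].
The actual realization is [o], not [õ].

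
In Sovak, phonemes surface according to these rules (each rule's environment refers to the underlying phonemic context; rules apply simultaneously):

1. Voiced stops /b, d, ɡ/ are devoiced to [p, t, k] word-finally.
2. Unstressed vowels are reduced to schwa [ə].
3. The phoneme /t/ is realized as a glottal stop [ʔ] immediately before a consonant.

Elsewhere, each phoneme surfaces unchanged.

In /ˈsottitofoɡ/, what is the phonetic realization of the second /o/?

[ə]

/o/ (between /t/ and /f/) occurs in an unstressed syllable → [ə] by rule 2.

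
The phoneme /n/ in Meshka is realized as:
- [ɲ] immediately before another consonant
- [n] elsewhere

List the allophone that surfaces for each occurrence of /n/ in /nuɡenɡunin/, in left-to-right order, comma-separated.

[n], [ɲ], [n], [n]

Occurrence 1 (position 1): no conditioning environment matches → elsewhere allophone [n].
Occurrence 2 (position 5): immediately before another consonant → [ɲ].
Occurrence 3 (position 8): no conditioning environment matches → elsewhere allophone [n].
Occurrence 4 (position 10): no conditioning environment matches → elsewhere allophone [n].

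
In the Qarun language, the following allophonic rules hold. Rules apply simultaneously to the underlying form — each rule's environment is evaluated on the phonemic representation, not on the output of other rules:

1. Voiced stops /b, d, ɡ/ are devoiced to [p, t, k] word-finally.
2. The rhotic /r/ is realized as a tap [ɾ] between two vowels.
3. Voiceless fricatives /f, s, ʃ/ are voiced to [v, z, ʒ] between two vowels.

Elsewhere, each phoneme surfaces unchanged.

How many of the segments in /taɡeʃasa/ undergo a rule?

Segments that undergo a rule: /ʃ/ → [ʒ] (rule 3); /s/ → [z] (rule 3).
All other segments surface unchanged.

2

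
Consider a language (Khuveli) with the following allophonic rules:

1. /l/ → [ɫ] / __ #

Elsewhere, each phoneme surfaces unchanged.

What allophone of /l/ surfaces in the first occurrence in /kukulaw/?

[l]

/l/ (between /u/ and /a/) fails the environment for rule 1, so it stays [l].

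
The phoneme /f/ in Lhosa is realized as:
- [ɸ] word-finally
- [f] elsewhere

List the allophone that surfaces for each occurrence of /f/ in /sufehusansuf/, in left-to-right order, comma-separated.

Occurrence 1 (position 3): no conditioning environment matches → elsewhere allophone [f].
Occurrence 2 (position 12): word-finally → [ɸ].

[f], [ɸ]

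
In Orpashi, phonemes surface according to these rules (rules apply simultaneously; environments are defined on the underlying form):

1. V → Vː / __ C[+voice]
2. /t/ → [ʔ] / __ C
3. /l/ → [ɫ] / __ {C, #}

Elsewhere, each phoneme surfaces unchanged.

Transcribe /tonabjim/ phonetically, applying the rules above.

/t/ (word-initial) fails the environment for rule 2, so it stays [t].
/o/ (between /t/ and /n/) occurs before a voiced consonant → [oː] by rule 1.
/n/ (between /o/ and /a/): no rule targets it → [n].
/a/ meets the environment for rule 1 (before a voiced consonant) → [aː].
/b/ — not in any rule's target class → [b].
/j/ — not in any rule's target class → [j].
Rule 1 applies to /i/ (between /j/ and /m/: before a voiced consonant) → [iː].
/m/ (word-final): no rule targets it → [m].

[toːnaːbjiːm]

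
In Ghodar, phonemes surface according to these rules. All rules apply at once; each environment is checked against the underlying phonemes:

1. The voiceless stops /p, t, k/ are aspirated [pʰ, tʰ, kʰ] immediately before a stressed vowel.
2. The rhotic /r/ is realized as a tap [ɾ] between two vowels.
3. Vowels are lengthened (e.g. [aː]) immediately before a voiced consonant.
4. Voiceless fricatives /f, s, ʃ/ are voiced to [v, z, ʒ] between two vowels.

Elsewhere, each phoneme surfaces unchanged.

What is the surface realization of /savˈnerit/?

/s/ — word-initial; rule 4 does not apply here → [s].
/a/ — between /s/ and /v/, before a voiced consonant — surfaces as [aː] (rule 3).
/v/ (between /a/ and /n/): no rule targets it → [v].
/n/ (between /v/ and /e/): no rule targets it → [n].
Rule 3 applies to /e/ (between /n/ and /r/: before a voiced consonant) → [eː].
/r/ (between /e/ and /i/) occurs between two vowels → [ɾ] by rule 2.
/i/ — between /r/ and /t/; rule 3 does not apply here → [i].
/t/ (word-final) fails the environment for rule 1, so it stays [t].

[saːvˈneːɾit]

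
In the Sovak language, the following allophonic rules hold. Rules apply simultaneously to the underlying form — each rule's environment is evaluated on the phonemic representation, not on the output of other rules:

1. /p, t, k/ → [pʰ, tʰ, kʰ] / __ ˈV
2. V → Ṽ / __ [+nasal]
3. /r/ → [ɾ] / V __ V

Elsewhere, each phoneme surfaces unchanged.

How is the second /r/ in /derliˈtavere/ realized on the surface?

Rule 3 applies to /r/ (between /e/ and /e/: between two vowels) → [ɾ].

[ɾ]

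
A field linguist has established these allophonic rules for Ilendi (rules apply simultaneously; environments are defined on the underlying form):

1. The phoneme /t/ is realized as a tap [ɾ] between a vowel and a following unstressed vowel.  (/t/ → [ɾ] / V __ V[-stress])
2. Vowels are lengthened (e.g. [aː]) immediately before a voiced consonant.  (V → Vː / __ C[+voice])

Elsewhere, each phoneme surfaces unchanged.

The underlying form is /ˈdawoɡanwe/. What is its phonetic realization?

[ˈdaːwoːɡaːnwe]

/d/ (word-initial): no rule targets it → [d].
Rule 2 applies to /a/ (between /d/ and /w/: before a voiced consonant) → [aː].
/w/ — not in any rule's target class → [w].
/o/ (between /w/ and /ɡ/): before a voiced consonant, so rule 2 applies → [oː].
/ɡ/ (between /o/ and /a/): no rule targets it → [ɡ].
/a/ (between /ɡ/ and /n/) occurs before a voiced consonant → [aː] by rule 2.
/n/ (between /a/ and /w/) is unaffected → [n].
/w/ stays [w].
/e/ (word-final) is in the target of rule 2 but the environment (before a voiced consonant) is not met → [e].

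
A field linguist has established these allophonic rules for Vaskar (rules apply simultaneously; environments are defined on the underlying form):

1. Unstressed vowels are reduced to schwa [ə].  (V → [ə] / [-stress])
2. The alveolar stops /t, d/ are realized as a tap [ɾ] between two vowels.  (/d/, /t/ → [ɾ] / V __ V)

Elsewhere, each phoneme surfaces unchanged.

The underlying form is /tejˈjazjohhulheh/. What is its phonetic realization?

[təjˈjazjəhhəlhəh]

/t/ (word-initial) is in the target of rule 2 but the environment (between two vowels) is not met → [t].
/e/ meets the environment for rule 1 (in an unstressed syllable) → [ə].
/j/ stays [j].
/j/ (between /j/ and /a/): no rule targets it → [j].
/a/ (between /j/ and /z/) fails the environment for rule 1, so it stays [a].
/z/ — not in any rule's target class → [z].
/j/ — not in any rule's target class → [j].
Rule 1 applies to /o/ (between /j/ and /h/: in an unstressed syllable) → [ə].
/h/ (between /o/ and /h/) is unaffected → [h].
/h/ (between /h/ and /u/) is unaffected → [h].
/u/ — between /h/ and /l/, in an unstressed syllable — surfaces as [ə] (rule 1).
/l/ — not in any rule's target class → [l].
/h/ (between /l/ and /e/): no rule targets it → [h].
/e/ (between /h/ and /h/): in an unstressed syllable, so rule 1 applies → [ə].
/h/ (word-final) is unaffected → [h].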